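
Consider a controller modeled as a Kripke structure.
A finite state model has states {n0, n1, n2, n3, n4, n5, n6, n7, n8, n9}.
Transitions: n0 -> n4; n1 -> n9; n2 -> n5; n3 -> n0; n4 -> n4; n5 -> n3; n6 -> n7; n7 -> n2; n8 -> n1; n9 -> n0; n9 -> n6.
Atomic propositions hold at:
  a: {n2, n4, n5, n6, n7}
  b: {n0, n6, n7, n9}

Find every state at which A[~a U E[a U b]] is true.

{n0, n1, n3, n6, n7, n8, n9}

Sat(~a) = {n0, n1, n3, n8, n9}
E[a U b]: least fixpoint, start Z0 = Sat(b) = {n0, n6, n7, n9}, add states in Sat(a) with some successor in Z. Already a fixed point.
Sat(E[a U b]) = {n0, n6, n7, n9}
A[~a U E[a U b]]: least fixpoint, start Z0 = Sat(E[a U b]) = {n0, n6, n7, n9}, add states in Sat(~a) with every successor in Z. Z1 = {n0, n1, n3, n6, n7, n9}; Z2 = {n0, n1, n3, n6, n7, n8, n9}; fixed.
Sat(A[~a U E[a U b]]) = {n0, n1, n3, n6, n7, n8, n9}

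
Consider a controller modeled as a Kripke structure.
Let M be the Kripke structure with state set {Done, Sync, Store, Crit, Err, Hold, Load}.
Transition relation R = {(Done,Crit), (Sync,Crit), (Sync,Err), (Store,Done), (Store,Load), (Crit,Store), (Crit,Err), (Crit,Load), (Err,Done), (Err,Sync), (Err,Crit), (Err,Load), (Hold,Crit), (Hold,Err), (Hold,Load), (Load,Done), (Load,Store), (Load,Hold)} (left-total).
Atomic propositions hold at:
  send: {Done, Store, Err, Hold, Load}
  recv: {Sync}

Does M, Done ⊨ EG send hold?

EG send: greatest fixpoint, start Z0 = {Done, Store, Err, Hold, Load}, keep only states in Sat with some successor in Z. Z1 = {Store, Err, Hold, Load}; fixed.
Sat(EG send) = {Store, Err, Hold, Load}
Done ∉ Sat(EG send) = {Store, Err, Hold, Load}, so the formula does not hold at Done.

No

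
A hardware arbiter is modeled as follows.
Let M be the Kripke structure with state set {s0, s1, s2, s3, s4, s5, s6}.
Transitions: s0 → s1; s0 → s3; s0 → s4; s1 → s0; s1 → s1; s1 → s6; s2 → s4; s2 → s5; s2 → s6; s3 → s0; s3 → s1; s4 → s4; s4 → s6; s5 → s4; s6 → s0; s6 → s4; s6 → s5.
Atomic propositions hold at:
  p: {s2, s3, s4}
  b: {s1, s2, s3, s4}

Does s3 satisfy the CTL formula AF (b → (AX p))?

Sat(AX p) = {s : every successor in {s2, s3, s4}} = {s5}
Sat(b → (AX p)) = {s0, s5, s6}
AF (b → (AX p)): least fixpoint, start Z0 = {s0, s5, s6}, add states with every successor in Z. Already a fixed point.
Sat(AF (b → (AX p))) = {s0, s5, s6}
s3 ∉ Sat(AF (b → (AX p))) = {s0, s5, s6}, so the formula does not hold at s3.

No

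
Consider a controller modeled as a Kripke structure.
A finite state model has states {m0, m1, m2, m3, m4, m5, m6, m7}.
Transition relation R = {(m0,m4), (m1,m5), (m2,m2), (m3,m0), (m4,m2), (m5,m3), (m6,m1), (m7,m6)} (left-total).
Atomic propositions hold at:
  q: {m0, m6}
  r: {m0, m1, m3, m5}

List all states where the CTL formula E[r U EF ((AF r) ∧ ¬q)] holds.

{m1, m3, m5, m6, m7}

AF r: least fixpoint, start Z0 = {m0, m1, m3, m5}, add states with every successor in Z. Z1 = {m0, m1, m3, m5, m6}; Z2 = {m0, m1, m3, m5, m6, m7}; fixed.
Sat(AF r) = {m0, m1, m3, m5, m6, m7}
Sat(¬q) = {m1, m2, m3, m4, m5, m7}
Sat((AF r) ∧ ¬q) = {m1, m3, m5, m7}
EF ((AF r) ∧ ¬q): least fixpoint, start Z0 = {m1, m3, m5, m7}, add states with some successor in Z. Z1 = {m1, m3, m5, m6, m7}; fixed.
Sat(EF ((AF r) ∧ ¬q)) = {m1, m3, m5, m6, m7}
E[r U EF ((AF r) ∧ ¬q)]: least fixpoint, start Z0 = Sat(EF ((AF r) ∧ ¬q)) = {m1, m3, m5, m6, m7}, add states in Sat(r) with some successor in Z. Already a fixed point.
Sat(E[r U EF ((AF r) ∧ ¬q)]) = {m1, m3, m5, m6, m7}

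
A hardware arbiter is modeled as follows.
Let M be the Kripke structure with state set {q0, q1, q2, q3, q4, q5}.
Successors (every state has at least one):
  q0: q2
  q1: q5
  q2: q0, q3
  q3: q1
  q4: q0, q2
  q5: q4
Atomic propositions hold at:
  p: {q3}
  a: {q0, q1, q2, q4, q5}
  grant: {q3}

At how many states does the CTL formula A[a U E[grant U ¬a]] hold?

Sat(¬a) = {q3}
E[grant U ¬a]: least fixpoint, start Z0 = Sat(¬a) = {q3}, add states in Sat(grant) with some successor in Z. Already a fixed point.
Sat(E[grant U ¬a]) = {q3}
A[a U E[grant U ¬a]]: least fixpoint, start Z0 = Sat(E[grant U ¬a]) = {q3}, add states in Sat(a) with every successor in Z. Already a fixed point.
Sat(A[a U E[grant U ¬a]]) = {q3}
|Sat(A[a U E[grant U ¬a]])| = |{q3}| = 1.

1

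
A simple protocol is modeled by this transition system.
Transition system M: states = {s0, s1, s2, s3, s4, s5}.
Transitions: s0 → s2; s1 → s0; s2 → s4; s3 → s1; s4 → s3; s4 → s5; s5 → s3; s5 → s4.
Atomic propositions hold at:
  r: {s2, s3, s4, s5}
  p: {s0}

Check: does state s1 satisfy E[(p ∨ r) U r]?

No

Sat(p ∨ r) = {s0, s2, s3, s4, s5}
E[(p ∨ r) U r]: least fixpoint, start Z0 = Sat(r) = {s2, s3, s4, s5}, add states in Sat(p ∨ r) with some successor in Z. Z1 = {s0, s2, s3, s4, s5}; fixed.
Sat(E[(p ∨ r) U r]) = {s0, s2, s3, s4, s5}
s1 ∉ Sat(E[(p ∨ r) U r]) = {s0, s2, s3, s4, s5}, so the formula does not hold at s1.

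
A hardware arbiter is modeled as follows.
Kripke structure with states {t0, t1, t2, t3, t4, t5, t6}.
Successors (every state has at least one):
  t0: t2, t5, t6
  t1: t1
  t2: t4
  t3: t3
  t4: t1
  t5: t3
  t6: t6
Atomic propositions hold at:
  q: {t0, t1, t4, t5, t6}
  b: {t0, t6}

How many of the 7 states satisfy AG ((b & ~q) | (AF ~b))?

5

Sat(~q) = {t2, t3}
Sat(b & ~q) = ∅
Sat(~b) = {t1, t2, t3, t4, t5}
AF ~b: least fixpoint, start Z0 = {t1, t2, t3, t4, t5}, add states with every successor in Z. Already a fixed point.
Sat(AF ~b) = {t1, t2, t3, t4, t5}
Sat((b & ~q) | (AF ~b)) = {t1, t2, t3, t4, t5}
AG ((b & ~q) | (AF ~b)): greatest fixpoint, start Z0 = {t1, t2, t3, t4, t5}, keep only states in Sat with every successor in Z. Already a fixed point.
Sat(AG ((b & ~q) | (AF ~b))) = {t1, t2, t3, t4, t5}
|Sat(AG ((b & ~q) | (AF ~b)))| = |{t1, t2, t3, t4, t5}| = 5.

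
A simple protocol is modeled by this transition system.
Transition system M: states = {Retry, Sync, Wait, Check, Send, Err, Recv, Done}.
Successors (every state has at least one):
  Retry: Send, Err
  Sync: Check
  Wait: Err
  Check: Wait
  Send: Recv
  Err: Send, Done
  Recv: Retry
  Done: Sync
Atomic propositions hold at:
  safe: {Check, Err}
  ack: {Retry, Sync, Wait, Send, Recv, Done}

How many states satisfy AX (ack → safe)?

Sat(ack → safe) = {Check, Err}
Sat(AX (ack → safe)) = {s : every successor in {Check, Err}} = {Sync, Wait}
|Sat(AX (ack → safe))| = |{Sync, Wait}| = 2.

2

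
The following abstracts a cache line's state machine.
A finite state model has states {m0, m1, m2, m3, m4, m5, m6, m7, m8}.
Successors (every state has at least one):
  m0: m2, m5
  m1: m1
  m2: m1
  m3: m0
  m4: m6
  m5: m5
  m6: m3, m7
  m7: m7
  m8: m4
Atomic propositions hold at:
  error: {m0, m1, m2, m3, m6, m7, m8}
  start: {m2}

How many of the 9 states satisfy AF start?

AF start: least fixpoint, start Z0 = {m2}, add states with every successor in Z. Already a fixed point.
Sat(AF start) = {m2}
|Sat(AF start)| = |{m2}| = 1.

1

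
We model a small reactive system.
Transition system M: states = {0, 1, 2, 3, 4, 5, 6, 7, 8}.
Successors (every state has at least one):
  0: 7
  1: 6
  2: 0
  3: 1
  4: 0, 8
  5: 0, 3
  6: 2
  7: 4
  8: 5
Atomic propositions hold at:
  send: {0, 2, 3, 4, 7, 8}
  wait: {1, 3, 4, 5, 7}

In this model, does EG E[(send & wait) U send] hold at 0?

Sat(send & wait) = {3, 4, 7}
E[(send & wait) U send]: least fixpoint, start Z0 = Sat(send) = {0, 2, 3, 4, 7, 8}, add states in Sat(send & wait) with some successor in Z. Already a fixed point.
Sat(E[(send & wait) U send]) = {0, 2, 3, 4, 7, 8}
EG E[(send & wait) U send]: greatest fixpoint, start Z0 = {0, 2, 3, 4, 7, 8}, keep only states in Sat with some successor in Z. Z1 = {0, 2, 4, 7}; fixed.
Sat(EG E[(send & wait) U send]) = {0, 2, 4, 7}
0 ∈ Sat(EG E[(send & wait) U send]) = {0, 2, 4, 7}, so the formula holds at 0.

Yes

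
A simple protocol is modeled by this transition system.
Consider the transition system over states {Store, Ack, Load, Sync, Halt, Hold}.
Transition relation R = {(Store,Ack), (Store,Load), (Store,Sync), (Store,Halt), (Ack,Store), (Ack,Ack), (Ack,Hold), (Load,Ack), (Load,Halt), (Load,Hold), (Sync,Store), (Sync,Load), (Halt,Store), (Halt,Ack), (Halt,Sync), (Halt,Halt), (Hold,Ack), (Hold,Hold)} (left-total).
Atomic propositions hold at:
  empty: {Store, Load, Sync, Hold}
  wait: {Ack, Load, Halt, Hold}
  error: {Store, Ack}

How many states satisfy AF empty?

4

AF empty: least fixpoint, start Z0 = {Store, Load, Sync, Hold}, add states with every successor in Z. Already a fixed point.
Sat(AF empty) = {Store, Load, Sync, Hold}
|Sat(AF empty)| = |{Store, Load, Sync, Hold}| = 4.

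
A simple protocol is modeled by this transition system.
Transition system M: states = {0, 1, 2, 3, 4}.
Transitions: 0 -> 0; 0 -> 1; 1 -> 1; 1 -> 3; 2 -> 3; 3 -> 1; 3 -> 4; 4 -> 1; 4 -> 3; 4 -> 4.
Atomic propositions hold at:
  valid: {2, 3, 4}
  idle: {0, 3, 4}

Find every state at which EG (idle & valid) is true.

Sat(idle & valid) = {3, 4}
EG (idle & valid): greatest fixpoint, start Z0 = {3, 4}, keep only states in Sat with some successor in Z. Already a fixed point.
Sat(EG (idle & valid)) = {3, 4}

{3, 4}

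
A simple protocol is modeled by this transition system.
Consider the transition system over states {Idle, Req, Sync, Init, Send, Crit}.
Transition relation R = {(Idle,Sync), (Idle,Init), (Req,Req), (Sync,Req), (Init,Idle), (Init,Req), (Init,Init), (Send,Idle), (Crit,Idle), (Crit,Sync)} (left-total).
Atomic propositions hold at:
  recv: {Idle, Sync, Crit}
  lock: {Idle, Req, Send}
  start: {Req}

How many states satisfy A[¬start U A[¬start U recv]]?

4

Sat(¬start) = {Idle, Sync, Init, Send, Crit}
A[¬start U recv]: least fixpoint, start Z0 = Sat(recv) = {Idle, Sync, Crit}, add states in Sat(¬start) with every successor in Z. Z1 = {Idle, Sync, Send, Crit}; fixed.
Sat(A[¬start U recv]) = {Idle, Sync, Send, Crit}
A[¬start U A[¬start U recv]]: least fixpoint, start Z0 = Sat(A[¬start U recv]) = {Idle, Sync, Send, Crit}, add states in Sat(¬start) with every successor in Z. Already a fixed point.
Sat(A[¬start U A[¬start U recv]]) = {Idle, Sync, Send, Crit}
|Sat(A[¬start U A[¬start U recv]])| = |{Idle, Sync, Send, Crit}| = 4.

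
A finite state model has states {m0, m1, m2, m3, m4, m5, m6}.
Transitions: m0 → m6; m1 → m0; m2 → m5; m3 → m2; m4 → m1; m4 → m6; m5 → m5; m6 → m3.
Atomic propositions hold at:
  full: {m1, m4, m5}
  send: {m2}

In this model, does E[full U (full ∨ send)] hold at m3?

Sat(full ∨ send) = {m1, m2, m4, m5}
E[full U (full ∨ send)]: least fixpoint, start Z0 = Sat((full ∨ send)) = {m1, m2, m4, m5}, add states in Sat(full) with some successor in Z. Already a fixed point.
Sat(E[full U (full ∨ send)]) = {m1, m2, m4, m5}
m3 ∉ Sat(E[full U (full ∨ send)]) = {m1, m2, m4, m5}, so the formula does not hold at m3.

No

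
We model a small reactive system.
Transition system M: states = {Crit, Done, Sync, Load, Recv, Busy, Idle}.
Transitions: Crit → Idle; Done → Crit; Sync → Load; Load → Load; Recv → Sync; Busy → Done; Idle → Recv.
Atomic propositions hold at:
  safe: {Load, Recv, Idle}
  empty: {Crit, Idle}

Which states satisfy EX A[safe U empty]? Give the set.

{Crit, Done}

A[safe U empty]: least fixpoint, start Z0 = Sat(empty) = {Crit, Idle}, add states in Sat(safe) with every successor in Z. Already a fixed point.
Sat(A[safe U empty]) = {Crit, Idle}
Sat(EX A[safe U empty]) = {s : some successor in {Crit, Idle}} = {Crit, Done}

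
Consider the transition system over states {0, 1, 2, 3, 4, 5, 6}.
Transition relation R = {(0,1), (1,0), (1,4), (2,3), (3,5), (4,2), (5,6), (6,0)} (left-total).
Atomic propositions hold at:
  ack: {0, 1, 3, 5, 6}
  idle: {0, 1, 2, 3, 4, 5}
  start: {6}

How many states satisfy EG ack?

EG ack: greatest fixpoint, start Z0 = {0, 1, 3, 5, 6}, keep only states in Sat with some successor in Z. Already a fixed point.
Sat(EG ack) = {0, 1, 3, 5, 6}
|Sat(EG ack)| = |{0, 1, 3, 5, 6}| = 5.

5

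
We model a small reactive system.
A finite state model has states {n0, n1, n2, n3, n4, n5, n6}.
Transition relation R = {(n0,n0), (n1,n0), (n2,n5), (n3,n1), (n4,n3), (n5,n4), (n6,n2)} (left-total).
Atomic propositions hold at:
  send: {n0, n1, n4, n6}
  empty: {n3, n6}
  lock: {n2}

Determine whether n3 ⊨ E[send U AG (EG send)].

EG send: greatest fixpoint, start Z0 = {n0, n1, n4, n6}, keep only states in Sat with some successor in Z. Z1 = {n0, n1}; fixed.
Sat(EG send) = {n0, n1}
AG (EG send): greatest fixpoint, start Z0 = {n0, n1}, keep only states in Sat with every successor in Z. Already a fixed point.
Sat(AG (EG send)) = {n0, n1}
E[send U AG (EG send)]: least fixpoint, start Z0 = Sat(AG (EG send)) = {n0, n1}, add states in Sat(send) with some successor in Z. Already a fixed point.
Sat(E[send U AG (EG send)]) = {n0, n1}
n3 ∉ Sat(E[send U AG (EG send)]) = {n0, n1}, so the formula does not hold at n3.

No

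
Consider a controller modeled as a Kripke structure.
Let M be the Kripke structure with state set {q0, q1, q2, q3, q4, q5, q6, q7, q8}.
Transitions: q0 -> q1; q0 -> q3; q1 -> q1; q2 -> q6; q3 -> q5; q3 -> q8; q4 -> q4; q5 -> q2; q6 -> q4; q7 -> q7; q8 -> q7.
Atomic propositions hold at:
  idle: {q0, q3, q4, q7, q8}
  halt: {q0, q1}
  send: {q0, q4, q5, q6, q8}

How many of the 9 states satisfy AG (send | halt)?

Sat(send | halt) = {q0, q1, q4, q5, q6, q8}
AG (send | halt): greatest fixpoint, start Z0 = {q0, q1, q4, q5, q6, q8}, keep only states in Sat with every successor in Z. Z1 = {q1, q4, q6}; fixed.
Sat(AG (send | halt)) = {q1, q4, q6}
|Sat(AG (send | halt))| = |{q1, q4, q6}| = 3.

3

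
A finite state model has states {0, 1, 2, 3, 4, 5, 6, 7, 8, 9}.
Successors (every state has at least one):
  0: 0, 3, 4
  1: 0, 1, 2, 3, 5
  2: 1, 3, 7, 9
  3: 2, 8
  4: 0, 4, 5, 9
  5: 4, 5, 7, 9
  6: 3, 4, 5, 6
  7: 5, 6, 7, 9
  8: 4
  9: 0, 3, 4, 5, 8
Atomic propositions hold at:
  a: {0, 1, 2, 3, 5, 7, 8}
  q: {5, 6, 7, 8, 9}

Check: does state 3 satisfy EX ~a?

No

Sat(~a) = {4, 6, 9}
Sat(EX ~a) = {s : some successor in {4, 6, 9}} = {0, 2, 4, 5, 6, 7, 8, 9}
3 ∉ Sat(EX ~a) = {0, 2, 4, 5, 6, 7, 8, 9}, so the formula does not hold at 3.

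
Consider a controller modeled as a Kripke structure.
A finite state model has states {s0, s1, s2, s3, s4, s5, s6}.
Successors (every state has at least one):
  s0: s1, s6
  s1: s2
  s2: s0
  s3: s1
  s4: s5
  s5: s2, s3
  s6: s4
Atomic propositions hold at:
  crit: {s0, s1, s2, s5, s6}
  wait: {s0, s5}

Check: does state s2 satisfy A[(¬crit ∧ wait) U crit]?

Sat(¬crit) = {s3, s4}
Sat(¬crit ∧ wait) = ∅
A[(¬crit ∧ wait) U crit]: least fixpoint, start Z0 = Sat(crit) = {s0, s1, s2, s5, s6}, add states in Sat(¬crit ∧ wait) with every successor in Z. Already a fixed point.
Sat(A[(¬crit ∧ wait) U crit]) = {s0, s1, s2, s5, s6}
s2 ∈ Sat(A[(¬crit ∧ wait) U crit]) = {s0, s1, s2, s5, s6}, so the formula holds at s2.

Yes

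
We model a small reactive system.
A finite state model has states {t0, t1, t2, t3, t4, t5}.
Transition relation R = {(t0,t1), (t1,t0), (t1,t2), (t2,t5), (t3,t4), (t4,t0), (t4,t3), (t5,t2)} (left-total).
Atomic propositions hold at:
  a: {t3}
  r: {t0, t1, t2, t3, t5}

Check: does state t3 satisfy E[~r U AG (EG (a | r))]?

No

Sat(~r) = {t4}
Sat(a | r) = {t0, t1, t2, t3, t5}
EG (a | r): greatest fixpoint, start Z0 = {t0, t1, t2, t3, t5}, keep only states in Sat with some successor in Z. Z1 = {t0, t1, t2, t5}; fixed.
Sat(EG (a | r)) = {t0, t1, t2, t5}
AG (EG (a | r)): greatest fixpoint, start Z0 = {t0, t1, t2, t5}, keep only states in Sat with every successor in Z. Already a fixed point.
Sat(AG (EG (a | r))) = {t0, t1, t2, t5}
E[~r U AG (EG (a | r))]: least fixpoint, start Z0 = Sat(AG (EG (a | r))) = {t0, t1, t2, t5}, add states in Sat(~r) with some successor in Z. Z1 = {t0, t1, t2, t4, t5}; fixed.
Sat(E[~r U AG (EG (a | r))]) = {t0, t1, t2, t4, t5}
t3 ∉ Sat(E[~r U AG (EG (a | r))]) = {t0, t1, t2, t4, t5}, so the formula does not hold at t3.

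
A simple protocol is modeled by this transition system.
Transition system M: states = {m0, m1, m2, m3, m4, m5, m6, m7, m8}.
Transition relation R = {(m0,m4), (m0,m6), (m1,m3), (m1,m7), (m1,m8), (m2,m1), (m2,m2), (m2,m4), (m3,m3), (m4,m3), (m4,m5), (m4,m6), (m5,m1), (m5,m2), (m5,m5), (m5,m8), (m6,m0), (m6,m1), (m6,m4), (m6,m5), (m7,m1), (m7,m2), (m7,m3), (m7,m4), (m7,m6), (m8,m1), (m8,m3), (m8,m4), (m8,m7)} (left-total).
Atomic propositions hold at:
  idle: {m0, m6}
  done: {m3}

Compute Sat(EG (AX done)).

Sat(AX done) = {s : every successor in {m3}} = {m3}
EG (AX done): greatest fixpoint, start Z0 = {m3}, keep only states in Sat with some successor in Z. Already a fixed point.
Sat(EG (AX done)) = {m3}

{m3}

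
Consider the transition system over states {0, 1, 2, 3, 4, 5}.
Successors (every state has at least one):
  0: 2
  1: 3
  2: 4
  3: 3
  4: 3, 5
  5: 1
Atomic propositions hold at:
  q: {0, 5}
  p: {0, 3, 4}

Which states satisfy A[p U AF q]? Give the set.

AF q: least fixpoint, start Z0 = {0, 5}, add states with every successor in Z. Already a fixed point.
Sat(AF q) = {0, 5}
A[p U AF q]: least fixpoint, start Z0 = Sat(AF q) = {0, 5}, add states in Sat(p) with every successor in Z. Already a fixed point.
Sat(A[p U AF q]) = {0, 5}

{0, 5}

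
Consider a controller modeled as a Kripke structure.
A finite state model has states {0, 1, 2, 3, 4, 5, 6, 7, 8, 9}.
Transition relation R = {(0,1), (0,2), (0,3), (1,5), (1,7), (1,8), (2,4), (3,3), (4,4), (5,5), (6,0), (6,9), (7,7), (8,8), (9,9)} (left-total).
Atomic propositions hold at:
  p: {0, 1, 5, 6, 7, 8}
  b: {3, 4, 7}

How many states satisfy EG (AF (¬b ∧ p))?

Sat(¬b) = {0, 1, 2, 5, 6, 8, 9}
Sat(¬b ∧ p) = {0, 1, 5, 6, 8}
AF (¬b ∧ p): least fixpoint, start Z0 = {0, 1, 5, 6, 8}, add states with every successor in Z. Already a fixed point.
Sat(AF (¬b ∧ p)) = {0, 1, 5, 6, 8}
EG (AF (¬b ∧ p)): greatest fixpoint, start Z0 = {0, 1, 5, 6, 8}, keep only states in Sat with some successor in Z. Already a fixed point.
Sat(EG (AF (¬b ∧ p))) = {0, 1, 5, 6, 8}
|Sat(EG (AF (¬b ∧ p)))| = |{0, 1, 5, 6, 8}| = 5.

5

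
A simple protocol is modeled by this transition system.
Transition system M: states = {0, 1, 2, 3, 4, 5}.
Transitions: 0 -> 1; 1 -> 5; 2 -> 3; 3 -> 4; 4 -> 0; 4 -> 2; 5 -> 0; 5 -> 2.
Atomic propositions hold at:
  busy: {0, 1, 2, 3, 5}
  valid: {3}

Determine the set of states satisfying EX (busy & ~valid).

Sat(~valid) = {0, 1, 2, 4, 5}
Sat(busy & ~valid) = {0, 1, 2, 5}
Sat(EX (busy & ~valid)) = {s : some successor in {0, 1, 2, 5}} = {0, 1, 4, 5}

{0, 1, 4, 5}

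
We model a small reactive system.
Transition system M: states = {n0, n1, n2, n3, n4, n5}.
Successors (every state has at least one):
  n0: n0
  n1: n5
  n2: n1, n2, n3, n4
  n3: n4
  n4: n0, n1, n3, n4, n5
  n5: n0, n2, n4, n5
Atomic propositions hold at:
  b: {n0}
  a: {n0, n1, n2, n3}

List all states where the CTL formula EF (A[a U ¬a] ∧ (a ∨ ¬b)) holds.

Sat(¬a) = {n4, n5}
A[a U ¬a]: least fixpoint, start Z0 = Sat(¬a) = {n4, n5}, add states in Sat(a) with every successor in Z. Z1 = {n1, n3, n4, n5}; fixed.
Sat(A[a U ¬a]) = {n1, n3, n4, n5}
Sat(¬b) = {n1, n2, n3, n4, n5}
Sat(a ∨ ¬b) = {n0, n1, n2, n3, n4, n5}
Sat(A[a U ¬a] ∧ (a ∨ ¬b)) = {n1, n3, n4, n5}
EF (A[a U ¬a] ∧ (a ∨ ¬b)): least fixpoint, start Z0 = {n1, n3, n4, n5}, add states with some successor in Z. Z1 = {n1, n2, n3, n4, n5}; fixed.
Sat(EF (A[a U ¬a] ∧ (a ∨ ¬b))) = {n1, n2, n3, n4, n5}

{n1, n2, n3, n4, n5}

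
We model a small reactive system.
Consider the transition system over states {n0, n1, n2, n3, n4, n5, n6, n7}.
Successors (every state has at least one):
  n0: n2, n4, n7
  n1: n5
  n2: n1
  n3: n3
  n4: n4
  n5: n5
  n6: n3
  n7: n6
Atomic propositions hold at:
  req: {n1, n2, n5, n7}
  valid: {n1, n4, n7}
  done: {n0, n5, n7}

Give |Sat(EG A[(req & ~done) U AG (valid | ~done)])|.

Sat(~done) = {n1, n2, n3, n4, n6}
Sat(req & ~done) = {n1, n2}
Sat(valid | ~done) = {n1, n2, n3, n4, n6, n7}
AG (valid | ~done): greatest fixpoint, start Z0 = {n1, n2, n3, n4, n6, n7}, keep only states in Sat with every successor in Z. Z1 = {n2, n3, n4, n6, n7}; Z2 = {n3, n4, n6, n7}; fixed.
Sat(AG (valid | ~done)) = {n3, n4, n6, n7}
A[(req & ~done) U AG (valid | ~done)]: least fixpoint, start Z0 = Sat(AG (valid | ~done)) = {n3, n4, n6, n7}, add states in Sat(req & ~done) with every successor in Z. Already a fixed point.
Sat(A[(req & ~done) U AG (valid | ~done)]) = {n3, n4, n6, n7}
EG A[(req & ~done) U AG (valid | ~done)]: greatest fixpoint, start Z0 = {n3, n4, n6, n7}, keep only states in Sat with some successor in Z. Already a fixed point.
Sat(EG A[(req & ~done) U AG (valid | ~done)]) = {n3, n4, n6, n7}
|Sat(EG A[(req & ~done) U AG (valid | ~done)])| = |{n3, n4, n6, n7}| = 4.

4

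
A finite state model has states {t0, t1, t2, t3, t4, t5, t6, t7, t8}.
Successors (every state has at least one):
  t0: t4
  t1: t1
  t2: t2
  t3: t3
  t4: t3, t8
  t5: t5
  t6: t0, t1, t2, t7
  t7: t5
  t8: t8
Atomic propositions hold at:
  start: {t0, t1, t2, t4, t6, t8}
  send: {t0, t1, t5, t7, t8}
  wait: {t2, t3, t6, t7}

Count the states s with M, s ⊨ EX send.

Sat(EX send) = {s : some successor in {t0, t1, t5, t7, t8}} = {t1, t4, t5, t6, t7, t8}
|Sat(EX send)| = |{t1, t4, t5, t6, t7, t8}| = 6.

6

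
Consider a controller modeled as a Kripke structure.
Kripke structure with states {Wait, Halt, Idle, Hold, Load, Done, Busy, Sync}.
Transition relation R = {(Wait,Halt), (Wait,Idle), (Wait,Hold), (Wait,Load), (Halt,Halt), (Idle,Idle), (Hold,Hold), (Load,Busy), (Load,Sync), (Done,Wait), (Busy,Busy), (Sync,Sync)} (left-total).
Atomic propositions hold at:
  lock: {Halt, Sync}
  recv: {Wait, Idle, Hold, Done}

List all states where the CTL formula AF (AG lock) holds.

AG lock: greatest fixpoint, start Z0 = {Halt, Sync}, keep only states in Sat with every successor in Z. Already a fixed point.
Sat(AG lock) = {Halt, Sync}
AF (AG lock): least fixpoint, start Z0 = {Halt, Sync}, add states with every successor in Z. Already a fixed point.
Sat(AF (AG lock)) = {Halt, Sync}

{Halt, Sync}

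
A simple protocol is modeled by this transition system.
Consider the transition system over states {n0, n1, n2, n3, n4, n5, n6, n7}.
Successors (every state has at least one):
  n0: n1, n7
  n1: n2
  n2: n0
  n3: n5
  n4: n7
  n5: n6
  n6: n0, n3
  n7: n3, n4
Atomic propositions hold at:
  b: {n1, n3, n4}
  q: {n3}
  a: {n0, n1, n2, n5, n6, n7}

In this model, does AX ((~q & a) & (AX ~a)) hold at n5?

Sat(~q) = {n0, n1, n2, n4, n5, n6, n7}
Sat(~q & a) = {n0, n1, n2, n5, n6, n7}
Sat(~a) = {n3, n4}
Sat(AX ~a) = {s : every successor in {n3, n4}} = {n7}
Sat((~q & a) & (AX ~a)) = {n7}
Sat(AX ((~q & a) & (AX ~a))) = {s : every successor in {n7}} = {n4}
n5 ∉ Sat(AX ((~q & a) & (AX ~a))) = {n4}, so the formula does not hold at n5.

No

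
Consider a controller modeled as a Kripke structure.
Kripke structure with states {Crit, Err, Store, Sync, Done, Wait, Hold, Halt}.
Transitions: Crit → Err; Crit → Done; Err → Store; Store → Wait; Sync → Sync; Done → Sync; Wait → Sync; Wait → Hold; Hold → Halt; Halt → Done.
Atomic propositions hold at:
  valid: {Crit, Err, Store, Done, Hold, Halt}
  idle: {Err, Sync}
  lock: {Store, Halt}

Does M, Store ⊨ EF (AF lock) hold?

Yes

AF lock: least fixpoint, start Z0 = {Store, Halt}, add states with every successor in Z. Z1 = {Err, Store, Hold, Halt}; fixed.
Sat(AF lock) = {Err, Store, Hold, Halt}
EF (AF lock): least fixpoint, start Z0 = {Err, Store, Hold, Halt}, add states with some successor in Z. Z1 = {Crit, Err, Store, Wait, Hold, Halt}; fixed.
Sat(EF (AF lock)) = {Crit, Err, Store, Wait, Hold, Halt}
Store ∈ Sat(EF (AF lock)) = {Crit, Err, Store, Wait, Hold, Halt}, so the formula holds at Store.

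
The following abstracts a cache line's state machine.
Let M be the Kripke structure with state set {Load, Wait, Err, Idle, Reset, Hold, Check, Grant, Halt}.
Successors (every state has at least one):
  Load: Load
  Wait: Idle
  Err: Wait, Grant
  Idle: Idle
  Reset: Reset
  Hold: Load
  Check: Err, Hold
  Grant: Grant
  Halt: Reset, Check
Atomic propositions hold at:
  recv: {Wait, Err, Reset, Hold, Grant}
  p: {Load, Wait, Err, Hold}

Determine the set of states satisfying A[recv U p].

A[recv U p]: least fixpoint, start Z0 = Sat(p) = {Load, Wait, Err, Hold}, add states in Sat(recv) with every successor in Z. Already a fixed point.
Sat(A[recv U p]) = {Load, Wait, Err, Hold}

{Load, Wait, Err, Hold}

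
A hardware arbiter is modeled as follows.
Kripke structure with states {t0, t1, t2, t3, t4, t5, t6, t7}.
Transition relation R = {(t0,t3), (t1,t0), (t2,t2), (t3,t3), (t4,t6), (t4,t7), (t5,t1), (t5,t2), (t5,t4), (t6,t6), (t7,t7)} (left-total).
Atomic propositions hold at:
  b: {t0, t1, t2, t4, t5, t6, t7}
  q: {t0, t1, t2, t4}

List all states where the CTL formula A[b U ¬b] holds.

{t0, t1, t3}

Sat(¬b) = {t3}
A[b U ¬b]: least fixpoint, start Z0 = Sat(¬b) = {t3}, add states in Sat(b) with every successor in Z. Z1 = {t0, t3}; Z2 = {t0, t1, t3}; fixed.
Sat(A[b U ¬b]) = {t0, t1, t3}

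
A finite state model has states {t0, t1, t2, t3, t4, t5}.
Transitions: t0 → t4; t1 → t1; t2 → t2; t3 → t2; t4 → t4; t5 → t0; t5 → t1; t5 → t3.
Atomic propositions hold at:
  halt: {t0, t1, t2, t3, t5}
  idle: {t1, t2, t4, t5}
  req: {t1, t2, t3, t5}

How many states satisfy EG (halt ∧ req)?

Sat(halt ∧ req) = {t1, t2, t3, t5}
EG (halt ∧ req): greatest fixpoint, start Z0 = {t1, t2, t3, t5}, keep only states in Sat with some successor in Z. Already a fixed point.
Sat(EG (halt ∧ req)) = {t1, t2, t3, t5}
|Sat(EG (halt ∧ req))| = |{t1, t2, t3, t5}| = 4.

4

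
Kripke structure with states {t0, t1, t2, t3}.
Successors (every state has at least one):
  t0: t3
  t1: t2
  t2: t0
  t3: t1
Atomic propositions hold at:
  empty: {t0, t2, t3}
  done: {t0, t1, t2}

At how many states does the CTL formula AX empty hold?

3

Sat(AX empty) = {s : every successor in {t0, t2, t3}} = {t0, t1, t2}
|Sat(AX empty)| = |{t0, t1, t2}| = 3.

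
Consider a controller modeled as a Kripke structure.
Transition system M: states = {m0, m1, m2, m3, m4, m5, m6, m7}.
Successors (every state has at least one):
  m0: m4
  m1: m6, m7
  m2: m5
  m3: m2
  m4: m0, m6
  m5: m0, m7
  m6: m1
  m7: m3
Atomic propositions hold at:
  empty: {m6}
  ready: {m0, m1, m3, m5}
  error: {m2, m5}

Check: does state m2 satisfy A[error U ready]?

A[error U ready]: least fixpoint, start Z0 = Sat(ready) = {m0, m1, m3, m5}, add states in Sat(error) with every successor in Z. Z1 = {m0, m1, m2, m3, m5}; fixed.
Sat(A[error U ready]) = {m0, m1, m2, m3, m5}
m2 ∈ Sat(A[error U ready]) = {m0, m1, m2, m3, m5}, so the formula holds at m2.

Yes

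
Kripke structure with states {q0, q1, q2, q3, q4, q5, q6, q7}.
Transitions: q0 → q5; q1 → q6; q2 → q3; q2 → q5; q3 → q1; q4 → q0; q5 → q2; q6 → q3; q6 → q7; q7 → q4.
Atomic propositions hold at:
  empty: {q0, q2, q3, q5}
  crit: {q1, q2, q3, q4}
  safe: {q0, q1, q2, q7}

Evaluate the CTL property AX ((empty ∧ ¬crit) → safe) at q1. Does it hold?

Yes

Sat(¬crit) = {q0, q5, q6, q7}
Sat(empty ∧ ¬crit) = {q0, q5}
Sat((empty ∧ ¬crit) → safe) = {q0, q1, q2, q3, q4, q6, q7}
Sat(AX ((empty ∧ ¬crit) → safe)) = {s : every successor in {q0, q1, q2, q3, q4, q6, q7}} = {q1, q3, q4, q5, q6, q7}
q1 ∈ Sat(AX ((empty ∧ ¬crit) → safe)) = {q1, q3, q4, q5, q6, q7}, so the formula holds at q1.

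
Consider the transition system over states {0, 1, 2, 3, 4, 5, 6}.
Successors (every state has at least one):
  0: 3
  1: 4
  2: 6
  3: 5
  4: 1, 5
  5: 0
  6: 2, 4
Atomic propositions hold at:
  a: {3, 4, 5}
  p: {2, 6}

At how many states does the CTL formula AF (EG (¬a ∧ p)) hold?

Sat(¬a) = {0, 1, 2, 6}
Sat(¬a ∧ p) = {2, 6}
EG (¬a ∧ p): greatest fixpoint, start Z0 = {2, 6}, keep only states in Sat with some successor in Z. Already a fixed point.
Sat(EG (¬a ∧ p)) = {2, 6}
AF (EG (¬a ∧ p)): least fixpoint, start Z0 = {2, 6}, add states with every successor in Z. Already a fixed point.
Sat(AF (EG (¬a ∧ p))) = {2, 6}
|Sat(AF (EG (¬a ∧ p)))| = |{2, 6}| = 2.

2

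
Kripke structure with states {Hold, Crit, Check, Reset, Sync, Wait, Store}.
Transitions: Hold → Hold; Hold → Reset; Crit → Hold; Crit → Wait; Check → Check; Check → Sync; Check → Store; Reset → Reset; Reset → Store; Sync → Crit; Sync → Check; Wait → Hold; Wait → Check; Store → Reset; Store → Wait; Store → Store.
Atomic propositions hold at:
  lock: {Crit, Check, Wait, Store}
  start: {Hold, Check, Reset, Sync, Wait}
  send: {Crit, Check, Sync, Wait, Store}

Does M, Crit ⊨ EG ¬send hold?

No

Sat(¬send) = {Hold, Reset}
EG ¬send: greatest fixpoint, start Z0 = {Hold, Reset}, keep only states in Sat with some successor in Z. Already a fixed point.
Sat(EG ¬send) = {Hold, Reset}
Crit ∉ Sat(EG ¬send) = {Hold, Reset}, so the formula does not hold at Crit.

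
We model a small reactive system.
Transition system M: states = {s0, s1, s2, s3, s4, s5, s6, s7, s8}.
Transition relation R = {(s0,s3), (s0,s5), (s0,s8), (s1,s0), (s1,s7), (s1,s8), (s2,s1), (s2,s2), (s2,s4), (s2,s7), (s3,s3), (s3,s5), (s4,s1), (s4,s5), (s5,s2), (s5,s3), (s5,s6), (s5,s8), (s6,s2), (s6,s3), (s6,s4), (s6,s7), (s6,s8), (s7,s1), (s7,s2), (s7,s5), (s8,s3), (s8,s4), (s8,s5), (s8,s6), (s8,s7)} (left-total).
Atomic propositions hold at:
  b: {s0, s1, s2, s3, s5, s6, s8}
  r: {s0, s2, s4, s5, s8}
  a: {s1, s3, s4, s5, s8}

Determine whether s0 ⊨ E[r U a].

E[r U a]: least fixpoint, start Z0 = Sat(a) = {s1, s3, s4, s5, s8}, add states in Sat(r) with some successor in Z. Z1 = {s0, s1, s2, s3, s4, s5, s8}; fixed.
Sat(E[r U a]) = {s0, s1, s2, s3, s4, s5, s8}
s0 ∈ Sat(E[r U a]) = {s0, s1, s2, s3, s4, s5, s8}, so the formula holds at s0.

Yes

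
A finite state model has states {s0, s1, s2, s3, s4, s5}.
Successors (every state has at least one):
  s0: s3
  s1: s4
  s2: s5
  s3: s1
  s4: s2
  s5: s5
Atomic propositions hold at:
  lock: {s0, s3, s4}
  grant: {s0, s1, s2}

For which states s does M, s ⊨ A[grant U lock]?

{s0, s1, s3, s4}

A[grant U lock]: least fixpoint, start Z0 = Sat(lock) = {s0, s3, s4}, add states in Sat(grant) with every successor in Z. Z1 = {s0, s1, s3, s4}; fixed.
Sat(A[grant U lock]) = {s0, s1, s3, s4}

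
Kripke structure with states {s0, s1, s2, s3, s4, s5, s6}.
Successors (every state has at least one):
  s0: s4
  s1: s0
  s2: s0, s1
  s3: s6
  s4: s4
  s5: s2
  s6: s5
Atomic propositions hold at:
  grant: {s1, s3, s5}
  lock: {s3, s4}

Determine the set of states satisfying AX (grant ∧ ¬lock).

Sat(¬lock) = {s0, s1, s2, s5, s6}
Sat(grant ∧ ¬lock) = {s1, s5}
Sat(AX (grant ∧ ¬lock)) = {s : every successor in {s1, s5}} = {s6}

{s6}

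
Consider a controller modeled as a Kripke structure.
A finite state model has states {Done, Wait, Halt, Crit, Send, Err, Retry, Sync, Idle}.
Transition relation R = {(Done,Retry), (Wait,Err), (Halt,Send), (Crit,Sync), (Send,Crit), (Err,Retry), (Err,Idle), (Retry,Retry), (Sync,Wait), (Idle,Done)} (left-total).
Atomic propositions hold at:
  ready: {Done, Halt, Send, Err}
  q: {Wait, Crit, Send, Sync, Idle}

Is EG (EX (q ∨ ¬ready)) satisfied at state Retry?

Yes

Sat(¬ready) = {Wait, Crit, Retry, Sync, Idle}
Sat(q ∨ ¬ready) = {Wait, Crit, Send, Retry, Sync, Idle}
Sat(EX (q ∨ ¬ready)) = {s : some successor in {Wait, Crit, Send, Retry, Sync, Idle}} = {Done, Halt, Crit, Send, Err, Retry, Sync}
EG (EX (q ∨ ¬ready)): greatest fixpoint, start Z0 = {Done, Halt, Crit, Send, Err, Retry, Sync}, keep only states in Sat with some successor in Z. Z1 = {Done, Halt, Crit, Send, Err, Retry}; Z2 = {Done, Halt, Send, Err, Retry}; Z3 = {Done, Halt, Err, Retry}; Z4 = {Done, Err, Retry}; fixed.
Sat(EG (EX (q ∨ ¬ready))) = {Done, Err, Retry}
Retry ∈ Sat(EG (EX (q ∨ ¬ready))) = {Done, Err, Retry}, so the formula holds at Retry.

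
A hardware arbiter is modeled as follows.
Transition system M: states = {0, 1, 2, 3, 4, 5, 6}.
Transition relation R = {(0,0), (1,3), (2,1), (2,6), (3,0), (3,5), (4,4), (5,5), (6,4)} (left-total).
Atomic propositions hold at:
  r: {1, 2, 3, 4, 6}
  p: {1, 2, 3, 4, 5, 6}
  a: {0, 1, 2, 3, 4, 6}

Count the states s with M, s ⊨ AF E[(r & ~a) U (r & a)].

Sat(~a) = {5}
Sat(r & ~a) = ∅
Sat(r & a) = {1, 2, 3, 4, 6}
E[(r & ~a) U (r & a)]: least fixpoint, start Z0 = Sat((r & a)) = {1, 2, 3, 4, 6}, add states in Sat(r & ~a) with some successor in Z. Already a fixed point.
Sat(E[(r & ~a) U (r & a)]) = {1, 2, 3, 4, 6}
AF E[(r & ~a) U (r & a)]: least fixpoint, start Z0 = {1, 2, 3, 4, 6}, add states with every successor in Z. Already a fixed point.
Sat(AF E[(r & ~a) U (r & a)]) = {1, 2, 3, 4, 6}
|Sat(AF E[(r & ~a) U (r & a)])| = |{1, 2, 3, 4, 6}| = 5.

5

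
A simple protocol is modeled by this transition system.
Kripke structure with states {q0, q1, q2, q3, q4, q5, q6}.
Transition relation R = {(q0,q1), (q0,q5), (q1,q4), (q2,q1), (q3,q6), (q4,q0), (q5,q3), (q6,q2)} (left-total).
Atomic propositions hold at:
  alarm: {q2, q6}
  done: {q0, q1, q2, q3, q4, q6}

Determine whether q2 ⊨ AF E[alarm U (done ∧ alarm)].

Yes

Sat(done ∧ alarm) = {q2, q6}
E[alarm U (done ∧ alarm)]: least fixpoint, start Z0 = Sat((done ∧ alarm)) = {q2, q6}, add states in Sat(alarm) with some successor in Z. Already a fixed point.
Sat(E[alarm U (done ∧ alarm)]) = {q2, q6}
AF E[alarm U (done ∧ alarm)]: least fixpoint, start Z0 = {q2, q6}, add states with every successor in Z. Z1 = {q2, q3, q6}; Z2 = {q2, q3, q5, q6}; fixed.
Sat(AF E[alarm U (done ∧ alarm)]) = {q2, q3, q5, q6}
q2 ∈ Sat(AF E[alarm U (done ∧ alarm)]) = {q2, q3, q5, q6}, so the formula holds at q2.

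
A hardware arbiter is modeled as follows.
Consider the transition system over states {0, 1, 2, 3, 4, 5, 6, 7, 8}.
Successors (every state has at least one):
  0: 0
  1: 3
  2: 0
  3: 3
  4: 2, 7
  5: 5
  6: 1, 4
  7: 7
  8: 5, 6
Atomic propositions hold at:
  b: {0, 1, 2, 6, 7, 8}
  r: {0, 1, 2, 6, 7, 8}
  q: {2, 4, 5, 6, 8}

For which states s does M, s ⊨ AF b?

{0, 1, 2, 4, 6, 7, 8}

AF b: least fixpoint, start Z0 = {0, 1, 2, 6, 7, 8}, add states with every successor in Z. Z1 = {0, 1, 2, 4, 6, 7, 8}; fixed.
Sat(AF b) = {0, 1, 2, 4, 6, 7, 8}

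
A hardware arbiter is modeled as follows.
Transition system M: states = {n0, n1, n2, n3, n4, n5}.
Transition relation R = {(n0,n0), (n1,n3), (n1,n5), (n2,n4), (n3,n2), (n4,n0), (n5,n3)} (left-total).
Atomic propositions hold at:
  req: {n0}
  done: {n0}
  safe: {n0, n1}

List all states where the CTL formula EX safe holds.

{n0, n4}

Sat(EX safe) = {s : some successor in {n0, n1}} = {n0, n4}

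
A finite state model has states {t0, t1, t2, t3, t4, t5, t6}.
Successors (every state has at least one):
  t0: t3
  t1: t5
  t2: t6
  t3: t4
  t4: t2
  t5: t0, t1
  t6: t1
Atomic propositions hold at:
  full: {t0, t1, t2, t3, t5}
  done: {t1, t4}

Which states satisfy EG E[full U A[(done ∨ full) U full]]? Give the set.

{t1, t5}

Sat(done ∨ full) = {t0, t1, t2, t3, t4, t5}
A[(done ∨ full) U full]: least fixpoint, start Z0 = Sat(full) = {t0, t1, t2, t3, t5}, add states in Sat(done ∨ full) with every successor in Z. Z1 = {t0, t1, t2, t3, t4, t5}; fixed.
Sat(A[(done ∨ full) U full]) = {t0, t1, t2, t3, t4, t5}
E[full U A[(done ∨ full) U full]]: least fixpoint, start Z0 = Sat(A[(done ∨ full) U full]) = {t0, t1, t2, t3, t4, t5}, add states in Sat(full) with some successor in Z. Already a fixed point.
Sat(E[full U A[(done ∨ full) U full]]) = {t0, t1, t2, t3, t4, t5}
EG E[full U A[(done ∨ full) U full]]: greatest fixpoint, start Z0 = {t0, t1, t2, t3, t4, t5}, keep only states in Sat with some successor in Z. Z1 = {t0, t1, t3, t4, t5}; Z2 = {t0, t1, t3, t5}; Z3 = {t0, t1, t5}; Z4 = {t1, t5}; fixed.
Sat(EG E[full U A[(done ∨ full) U full]]) = {t1, t5}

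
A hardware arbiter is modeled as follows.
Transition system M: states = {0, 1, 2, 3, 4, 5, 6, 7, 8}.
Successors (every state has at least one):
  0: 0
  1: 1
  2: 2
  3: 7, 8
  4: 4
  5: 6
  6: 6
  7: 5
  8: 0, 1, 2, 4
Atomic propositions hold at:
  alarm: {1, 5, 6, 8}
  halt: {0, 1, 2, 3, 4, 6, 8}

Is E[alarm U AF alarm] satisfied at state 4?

AF alarm: least fixpoint, start Z0 = {1, 5, 6, 8}, add states with every successor in Z. Z1 = {1, 5, 6, 7, 8}; Z2 = {1, 3, 5, 6, 7, 8}; fixed.
Sat(AF alarm) = {1, 3, 5, 6, 7, 8}
E[alarm U AF alarm]: least fixpoint, start Z0 = Sat(AF alarm) = {1, 3, 5, 6, 7, 8}, add states in Sat(alarm) with some successor in Z. Already a fixed point.
Sat(E[alarm U AF alarm]) = {1, 3, 5, 6, 7, 8}
4 ∉ Sat(E[alarm U AF alarm]) = {1, 3, 5, 6, 7, 8}, so the formula does not hold at 4.

No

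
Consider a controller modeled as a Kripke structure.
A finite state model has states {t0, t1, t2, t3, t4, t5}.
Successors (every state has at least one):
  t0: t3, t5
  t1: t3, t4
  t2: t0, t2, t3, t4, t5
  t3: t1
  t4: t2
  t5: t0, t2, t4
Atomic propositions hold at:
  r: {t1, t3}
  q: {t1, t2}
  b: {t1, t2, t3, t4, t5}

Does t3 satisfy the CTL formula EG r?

EG r: greatest fixpoint, start Z0 = {t1, t3}, keep only states in Sat with some successor in Z. Already a fixed point.
Sat(EG r) = {t1, t3}
t3 ∈ Sat(EG r) = {t1, t3}, so the formula holds at t3.

Yes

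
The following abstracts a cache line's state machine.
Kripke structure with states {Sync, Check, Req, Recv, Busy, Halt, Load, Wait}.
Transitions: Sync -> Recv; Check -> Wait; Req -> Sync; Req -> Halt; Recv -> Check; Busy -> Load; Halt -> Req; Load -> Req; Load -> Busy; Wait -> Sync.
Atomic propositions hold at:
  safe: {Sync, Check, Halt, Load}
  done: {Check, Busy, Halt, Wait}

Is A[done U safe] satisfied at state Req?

A[done U safe]: least fixpoint, start Z0 = Sat(safe) = {Sync, Check, Halt, Load}, add states in Sat(done) with every successor in Z. Z1 = {Sync, Check, Busy, Halt, Load, Wait}; fixed.
Sat(A[done U safe]) = {Sync, Check, Busy, Halt, Load, Wait}
Req ∉ Sat(A[done U safe]) = {Sync, Check, Busy, Halt, Load, Wait}, so the formula does not hold at Req.

No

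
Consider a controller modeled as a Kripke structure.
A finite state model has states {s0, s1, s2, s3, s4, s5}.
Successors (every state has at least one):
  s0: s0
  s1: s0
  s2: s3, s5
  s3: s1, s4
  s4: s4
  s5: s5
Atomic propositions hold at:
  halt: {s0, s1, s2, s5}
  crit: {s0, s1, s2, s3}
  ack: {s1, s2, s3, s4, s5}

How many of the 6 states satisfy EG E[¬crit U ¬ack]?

Sat(¬crit) = {s4, s5}
Sat(¬ack) = {s0}
E[¬crit U ¬ack]: least fixpoint, start Z0 = Sat(¬ack) = {s0}, add states in Sat(¬crit) with some successor in Z. Already a fixed point.
Sat(E[¬crit U ¬ack]) = {s0}
EG E[¬crit U ¬ack]: greatest fixpoint, start Z0 = {s0}, keep only states in Sat with some successor in Z. Already a fixed point.
Sat(EG E[¬crit U ¬ack]) = {s0}
|Sat(EG E[¬crit U ¬ack])| = |{s0}| = 1.

1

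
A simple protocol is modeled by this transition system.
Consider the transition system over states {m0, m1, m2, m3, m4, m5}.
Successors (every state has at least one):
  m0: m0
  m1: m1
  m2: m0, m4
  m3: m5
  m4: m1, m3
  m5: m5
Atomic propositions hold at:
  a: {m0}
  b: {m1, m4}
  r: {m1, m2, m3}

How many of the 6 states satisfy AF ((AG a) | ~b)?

AG a: greatest fixpoint, start Z0 = {m0}, keep only states in Sat with every successor in Z. Already a fixed point.
Sat(AG a) = {m0}
Sat(~b) = {m0, m2, m3, m5}
Sat((AG a) | ~b) = {m0, m2, m3, m5}
AF ((AG a) | ~b): least fixpoint, start Z0 = {m0, m2, m3, m5}, add states with every successor in Z. Already a fixed point.
Sat(AF ((AG a) | ~b)) = {m0, m2, m3, m5}
|Sat(AF ((AG a) | ~b))| = |{m0, m2, m3, m5}| = 4.

4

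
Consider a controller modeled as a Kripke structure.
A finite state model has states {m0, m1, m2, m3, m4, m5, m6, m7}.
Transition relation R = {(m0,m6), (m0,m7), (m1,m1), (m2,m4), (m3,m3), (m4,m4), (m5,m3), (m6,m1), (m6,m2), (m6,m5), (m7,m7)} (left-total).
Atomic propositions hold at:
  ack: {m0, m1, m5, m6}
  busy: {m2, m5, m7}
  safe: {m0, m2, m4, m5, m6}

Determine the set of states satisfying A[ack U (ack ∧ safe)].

{m0, m5, m6}

Sat(ack ∧ safe) = {m0, m5, m6}
A[ack U (ack ∧ safe)]: least fixpoint, start Z0 = Sat((ack ∧ safe)) = {m0, m5, m6}, add states in Sat(ack) with every successor in Z. Already a fixed point.
Sat(A[ack U (ack ∧ safe)]) = {m0, m5, m6}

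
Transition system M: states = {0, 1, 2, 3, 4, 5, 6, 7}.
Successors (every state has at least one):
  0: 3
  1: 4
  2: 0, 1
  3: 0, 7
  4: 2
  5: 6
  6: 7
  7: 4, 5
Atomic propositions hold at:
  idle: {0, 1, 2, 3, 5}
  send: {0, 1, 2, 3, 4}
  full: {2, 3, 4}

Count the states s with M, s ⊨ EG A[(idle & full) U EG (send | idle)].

5

Sat(idle & full) = {2, 3}
Sat(send | idle) = {0, 1, 2, 3, 4, 5}
EG (send | idle): greatest fixpoint, start Z0 = {0, 1, 2, 3, 4, 5}, keep only states in Sat with some successor in Z. Z1 = {0, 1, 2, 3, 4}; fixed.
Sat(EG (send | idle)) = {0, 1, 2, 3, 4}
A[(idle & full) U EG (send | idle)]: least fixpoint, start Z0 = Sat(EG (send | idle)) = {0, 1, 2, 3, 4}, add states in Sat(idle & full) with every successor in Z. Already a fixed point.
Sat(A[(idle & full) U EG (send | idle)]) = {0, 1, 2, 3, 4}
EG A[(idle & full) U EG (send | idle)]: greatest fixpoint, start Z0 = {0, 1, 2, 3, 4}, keep only states in Sat with some successor in Z. Already a fixed point.
Sat(EG A[(idle & full) U EG (send | idle)]) = {0, 1, 2, 3, 4}
|Sat(EG A[(idle & full) U EG (send | idle)])| = |{0, 1, 2, 3, 4}| = 5.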